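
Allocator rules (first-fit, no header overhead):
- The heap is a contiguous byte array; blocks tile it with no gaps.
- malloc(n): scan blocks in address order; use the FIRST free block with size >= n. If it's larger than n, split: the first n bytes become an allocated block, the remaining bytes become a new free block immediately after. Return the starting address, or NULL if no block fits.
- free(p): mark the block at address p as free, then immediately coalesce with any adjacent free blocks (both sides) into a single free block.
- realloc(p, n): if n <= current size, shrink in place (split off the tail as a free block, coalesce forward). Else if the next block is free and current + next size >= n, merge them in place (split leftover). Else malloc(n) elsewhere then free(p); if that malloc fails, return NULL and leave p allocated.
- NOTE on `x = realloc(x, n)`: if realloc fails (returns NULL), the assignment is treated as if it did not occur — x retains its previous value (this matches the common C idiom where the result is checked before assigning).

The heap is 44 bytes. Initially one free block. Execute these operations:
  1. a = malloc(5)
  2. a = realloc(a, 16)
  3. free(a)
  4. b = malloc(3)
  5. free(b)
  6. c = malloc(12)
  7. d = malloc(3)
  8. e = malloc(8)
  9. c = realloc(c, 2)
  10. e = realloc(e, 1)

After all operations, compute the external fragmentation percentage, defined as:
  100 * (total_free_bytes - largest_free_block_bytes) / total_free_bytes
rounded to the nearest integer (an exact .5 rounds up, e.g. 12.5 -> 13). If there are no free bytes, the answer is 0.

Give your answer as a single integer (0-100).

Answer: 26

Derivation:
Op 1: a = malloc(5) -> a = 0; heap: [0-4 ALLOC][5-43 FREE]
Op 2: a = realloc(a, 16) -> a = 0; heap: [0-15 ALLOC][16-43 FREE]
Op 3: free(a) -> (freed a); heap: [0-43 FREE]
Op 4: b = malloc(3) -> b = 0; heap: [0-2 ALLOC][3-43 FREE]
Op 5: free(b) -> (freed b); heap: [0-43 FREE]
Op 6: c = malloc(12) -> c = 0; heap: [0-11 ALLOC][12-43 FREE]
Op 7: d = malloc(3) -> d = 12; heap: [0-11 ALLOC][12-14 ALLOC][15-43 FREE]
Op 8: e = malloc(8) -> e = 15; heap: [0-11 ALLOC][12-14 ALLOC][15-22 ALLOC][23-43 FREE]
Op 9: c = realloc(c, 2) -> c = 0; heap: [0-1 ALLOC][2-11 FREE][12-14 ALLOC][15-22 ALLOC][23-43 FREE]
Op 10: e = realloc(e, 1) -> e = 15; heap: [0-1 ALLOC][2-11 FREE][12-14 ALLOC][15-15 ALLOC][16-43 FREE]
Free blocks: [10 28] total_free=38 largest=28 -> 100*(38-28)/38 = 1000/38 ≈ 26.316 -> rounds to 26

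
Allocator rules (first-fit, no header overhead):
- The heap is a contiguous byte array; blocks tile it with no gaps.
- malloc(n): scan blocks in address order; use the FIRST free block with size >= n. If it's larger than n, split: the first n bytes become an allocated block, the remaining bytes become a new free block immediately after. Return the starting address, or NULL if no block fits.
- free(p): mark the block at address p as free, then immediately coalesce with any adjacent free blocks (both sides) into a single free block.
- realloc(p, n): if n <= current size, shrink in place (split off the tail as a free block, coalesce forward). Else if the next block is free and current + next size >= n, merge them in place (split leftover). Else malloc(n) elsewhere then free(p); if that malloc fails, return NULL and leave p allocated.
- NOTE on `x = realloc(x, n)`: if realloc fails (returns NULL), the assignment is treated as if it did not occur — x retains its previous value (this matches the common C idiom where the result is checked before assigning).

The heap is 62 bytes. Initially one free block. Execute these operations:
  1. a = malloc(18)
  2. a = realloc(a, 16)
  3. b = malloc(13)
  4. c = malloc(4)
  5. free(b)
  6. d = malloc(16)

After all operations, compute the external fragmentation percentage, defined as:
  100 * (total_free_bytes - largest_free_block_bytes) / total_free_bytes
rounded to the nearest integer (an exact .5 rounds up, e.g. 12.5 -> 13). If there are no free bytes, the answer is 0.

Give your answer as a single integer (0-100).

Op 1: a = malloc(18) -> a = 0; heap: [0-17 ALLOC][18-61 FREE]
Op 2: a = realloc(a, 16) -> a = 0; heap: [0-15 ALLOC][16-61 FREE]
Op 3: b = malloc(13) -> b = 16; heap: [0-15 ALLOC][16-28 ALLOC][29-61 FREE]
Op 4: c = malloc(4) -> c = 29; heap: [0-15 ALLOC][16-28 ALLOC][29-32 ALLOC][33-61 FREE]
Op 5: free(b) -> (freed b); heap: [0-15 ALLOC][16-28 FREE][29-32 ALLOC][33-61 FREE]
Op 6: d = malloc(16) -> d = 33; heap: [0-15 ALLOC][16-28 FREE][29-32 ALLOC][33-48 ALLOC][49-61 FREE]
Free blocks: [13 13] total_free=26 largest=13 -> 100*(26-13)/26 = 1300/26 = 50

Answer: 50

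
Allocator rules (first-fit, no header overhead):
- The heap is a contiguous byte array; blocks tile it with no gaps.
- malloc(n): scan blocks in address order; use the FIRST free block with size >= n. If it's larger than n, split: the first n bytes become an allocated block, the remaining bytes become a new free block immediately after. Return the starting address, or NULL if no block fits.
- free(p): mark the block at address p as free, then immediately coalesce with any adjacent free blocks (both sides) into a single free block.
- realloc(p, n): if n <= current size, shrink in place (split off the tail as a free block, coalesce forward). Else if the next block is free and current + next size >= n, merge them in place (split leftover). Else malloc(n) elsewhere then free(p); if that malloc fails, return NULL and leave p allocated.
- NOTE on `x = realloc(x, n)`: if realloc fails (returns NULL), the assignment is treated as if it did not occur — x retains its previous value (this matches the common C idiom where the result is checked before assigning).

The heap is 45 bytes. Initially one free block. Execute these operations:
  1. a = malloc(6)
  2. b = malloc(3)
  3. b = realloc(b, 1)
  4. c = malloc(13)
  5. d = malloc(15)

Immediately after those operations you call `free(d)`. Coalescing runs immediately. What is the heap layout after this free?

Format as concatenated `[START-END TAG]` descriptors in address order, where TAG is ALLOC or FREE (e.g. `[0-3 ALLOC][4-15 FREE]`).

Answer: [0-5 ALLOC][6-6 ALLOC][7-19 ALLOC][20-44 FREE]

Derivation:
Op 1: a = malloc(6) -> a = 0; heap: [0-5 ALLOC][6-44 FREE]
Op 2: b = malloc(3) -> b = 6; heap: [0-5 ALLOC][6-8 ALLOC][9-44 FREE]
Op 3: b = realloc(b, 1) -> b = 6; heap: [0-5 ALLOC][6-6 ALLOC][7-44 FREE]
Op 4: c = malloc(13) -> c = 7; heap: [0-5 ALLOC][6-6 ALLOC][7-19 ALLOC][20-44 FREE]
Op 5: d = malloc(15) -> d = 20; heap: [0-5 ALLOC][6-6 ALLOC][7-19 ALLOC][20-34 ALLOC][35-44 FREE]
free(d): d = 20 -> block [20-34 ALLOC]; mark free, coalesce with adjacent free neighbors -> [0-5 ALLOC][6-6 ALLOC][7-19 ALLOC][20-44 FREE]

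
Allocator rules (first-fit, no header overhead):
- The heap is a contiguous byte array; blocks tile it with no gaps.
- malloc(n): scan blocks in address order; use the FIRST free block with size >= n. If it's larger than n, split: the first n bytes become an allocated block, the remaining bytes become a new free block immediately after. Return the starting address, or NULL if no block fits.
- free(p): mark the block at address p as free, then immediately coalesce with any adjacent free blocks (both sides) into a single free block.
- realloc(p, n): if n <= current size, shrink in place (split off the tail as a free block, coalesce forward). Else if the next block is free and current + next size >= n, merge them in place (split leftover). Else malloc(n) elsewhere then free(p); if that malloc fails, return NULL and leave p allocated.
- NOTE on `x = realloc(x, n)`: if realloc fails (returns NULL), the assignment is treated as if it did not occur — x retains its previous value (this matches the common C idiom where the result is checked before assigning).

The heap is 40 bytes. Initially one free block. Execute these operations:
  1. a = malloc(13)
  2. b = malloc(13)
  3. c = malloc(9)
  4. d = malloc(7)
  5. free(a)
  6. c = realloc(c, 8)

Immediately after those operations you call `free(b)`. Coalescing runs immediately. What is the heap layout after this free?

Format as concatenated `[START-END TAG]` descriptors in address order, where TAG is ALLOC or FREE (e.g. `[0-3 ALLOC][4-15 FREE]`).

Op 1: a = malloc(13) -> a = 0; heap: [0-12 ALLOC][13-39 FREE]
Op 2: b = malloc(13) -> b = 13; heap: [0-12 ALLOC][13-25 ALLOC][26-39 FREE]
Op 3: c = malloc(9) -> c = 26; heap: [0-12 ALLOC][13-25 ALLOC][26-34 ALLOC][35-39 FREE]
Op 4: d = malloc(7) -> d = NULL; heap: [0-12 ALLOC][13-25 ALLOC][26-34 ALLOC][35-39 FREE]
Op 5: free(a) -> (freed a); heap: [0-12 FREE][13-25 ALLOC][26-34 ALLOC][35-39 FREE]
Op 6: c = realloc(c, 8) -> c = 26; heap: [0-12 FREE][13-25 ALLOC][26-33 ALLOC][34-39 FREE]
free(b): b = 13 -> block [13-25 ALLOC]; mark free, coalesce with adjacent free neighbors -> [0-25 FREE][26-33 ALLOC][34-39 FREE]

Answer: [0-25 FREE][26-33 ALLOC][34-39 FREE]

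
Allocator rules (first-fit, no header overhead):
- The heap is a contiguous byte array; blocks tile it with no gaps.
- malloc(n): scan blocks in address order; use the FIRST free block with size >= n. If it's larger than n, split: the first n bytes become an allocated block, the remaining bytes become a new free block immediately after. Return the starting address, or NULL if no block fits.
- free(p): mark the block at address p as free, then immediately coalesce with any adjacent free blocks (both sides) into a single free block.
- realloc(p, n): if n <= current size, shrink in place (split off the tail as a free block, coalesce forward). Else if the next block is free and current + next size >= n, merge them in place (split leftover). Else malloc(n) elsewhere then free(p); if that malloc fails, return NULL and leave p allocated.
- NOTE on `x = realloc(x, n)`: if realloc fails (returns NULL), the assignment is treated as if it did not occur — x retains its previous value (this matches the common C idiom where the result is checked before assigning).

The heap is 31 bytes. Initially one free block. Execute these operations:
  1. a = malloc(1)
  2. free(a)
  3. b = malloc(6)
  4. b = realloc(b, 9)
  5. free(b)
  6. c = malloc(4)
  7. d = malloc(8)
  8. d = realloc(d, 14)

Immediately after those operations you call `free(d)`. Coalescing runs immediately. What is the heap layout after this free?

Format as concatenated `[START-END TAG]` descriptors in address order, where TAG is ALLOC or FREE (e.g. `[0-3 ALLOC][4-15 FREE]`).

Op 1: a = malloc(1) -> a = 0; heap: [0-0 ALLOC][1-30 FREE]
Op 2: free(a) -> (freed a); heap: [0-30 FREE]
Op 3: b = malloc(6) -> b = 0; heap: [0-5 ALLOC][6-30 FREE]
Op 4: b = realloc(b, 9) -> b = 0; heap: [0-8 ALLOC][9-30 FREE]
Op 5: free(b) -> (freed b); heap: [0-30 FREE]
Op 6: c = malloc(4) -> c = 0; heap: [0-3 ALLOC][4-30 FREE]
Op 7: d = malloc(8) -> d = 4; heap: [0-3 ALLOC][4-11 ALLOC][12-30 FREE]
Op 8: d = realloc(d, 14) -> d = 4; heap: [0-3 ALLOC][4-17 ALLOC][18-30 FREE]
free(d): d = 4 -> block [4-17 ALLOC]; mark free, coalesce with adjacent free neighbors -> [0-3 ALLOC][4-30 FREE]

Answer: [0-3 ALLOC][4-30 FREE]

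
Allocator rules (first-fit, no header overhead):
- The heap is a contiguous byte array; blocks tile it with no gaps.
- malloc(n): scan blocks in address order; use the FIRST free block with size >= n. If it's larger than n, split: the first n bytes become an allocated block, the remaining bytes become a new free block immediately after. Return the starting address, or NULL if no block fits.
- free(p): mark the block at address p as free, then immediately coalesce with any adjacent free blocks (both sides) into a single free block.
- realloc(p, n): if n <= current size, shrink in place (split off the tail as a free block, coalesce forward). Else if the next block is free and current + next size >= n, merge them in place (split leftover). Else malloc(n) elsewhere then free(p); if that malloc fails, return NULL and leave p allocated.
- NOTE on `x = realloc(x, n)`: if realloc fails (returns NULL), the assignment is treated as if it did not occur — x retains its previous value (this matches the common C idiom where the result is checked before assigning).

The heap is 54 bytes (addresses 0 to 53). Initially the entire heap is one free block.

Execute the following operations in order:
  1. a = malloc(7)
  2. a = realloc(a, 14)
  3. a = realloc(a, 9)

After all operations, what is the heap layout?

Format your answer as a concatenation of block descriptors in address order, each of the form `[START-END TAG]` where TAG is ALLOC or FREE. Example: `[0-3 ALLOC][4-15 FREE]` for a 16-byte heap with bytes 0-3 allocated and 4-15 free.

Answer: [0-8 ALLOC][9-53 FREE]

Derivation:
Op 1: a = malloc(7) -> a = 0; heap: [0-6 ALLOC][7-53 FREE]
Op 2: a = realloc(a, 14) -> a = 0; heap: [0-13 ALLOC][14-53 FREE]
Op 3: a = realloc(a, 9) -> a = 0; heap: [0-8 ALLOC][9-53 FREE]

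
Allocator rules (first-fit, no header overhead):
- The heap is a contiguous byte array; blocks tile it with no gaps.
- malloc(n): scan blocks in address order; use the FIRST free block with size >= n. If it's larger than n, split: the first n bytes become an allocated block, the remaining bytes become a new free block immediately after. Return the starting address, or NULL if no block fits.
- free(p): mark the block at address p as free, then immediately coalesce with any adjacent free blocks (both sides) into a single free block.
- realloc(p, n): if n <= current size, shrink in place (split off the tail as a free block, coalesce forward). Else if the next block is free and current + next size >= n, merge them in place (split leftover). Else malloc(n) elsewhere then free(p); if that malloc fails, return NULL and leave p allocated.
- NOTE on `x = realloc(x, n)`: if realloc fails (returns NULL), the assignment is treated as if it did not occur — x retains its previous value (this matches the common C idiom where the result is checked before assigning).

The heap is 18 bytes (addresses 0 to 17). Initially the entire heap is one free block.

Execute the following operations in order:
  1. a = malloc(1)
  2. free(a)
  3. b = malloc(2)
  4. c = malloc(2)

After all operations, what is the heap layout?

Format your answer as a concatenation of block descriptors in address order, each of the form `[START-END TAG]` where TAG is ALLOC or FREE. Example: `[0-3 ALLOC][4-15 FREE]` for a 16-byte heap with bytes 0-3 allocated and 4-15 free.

Answer: [0-1 ALLOC][2-3 ALLOC][4-17 FREE]

Derivation:
Op 1: a = malloc(1) -> a = 0; heap: [0-0 ALLOC][1-17 FREE]
Op 2: free(a) -> (freed a); heap: [0-17 FREE]
Op 3: b = malloc(2) -> b = 0; heap: [0-1 ALLOC][2-17 FREE]
Op 4: c = malloc(2) -> c = 2; heap: [0-1 ALLOC][2-3 ALLOC][4-17 FREE]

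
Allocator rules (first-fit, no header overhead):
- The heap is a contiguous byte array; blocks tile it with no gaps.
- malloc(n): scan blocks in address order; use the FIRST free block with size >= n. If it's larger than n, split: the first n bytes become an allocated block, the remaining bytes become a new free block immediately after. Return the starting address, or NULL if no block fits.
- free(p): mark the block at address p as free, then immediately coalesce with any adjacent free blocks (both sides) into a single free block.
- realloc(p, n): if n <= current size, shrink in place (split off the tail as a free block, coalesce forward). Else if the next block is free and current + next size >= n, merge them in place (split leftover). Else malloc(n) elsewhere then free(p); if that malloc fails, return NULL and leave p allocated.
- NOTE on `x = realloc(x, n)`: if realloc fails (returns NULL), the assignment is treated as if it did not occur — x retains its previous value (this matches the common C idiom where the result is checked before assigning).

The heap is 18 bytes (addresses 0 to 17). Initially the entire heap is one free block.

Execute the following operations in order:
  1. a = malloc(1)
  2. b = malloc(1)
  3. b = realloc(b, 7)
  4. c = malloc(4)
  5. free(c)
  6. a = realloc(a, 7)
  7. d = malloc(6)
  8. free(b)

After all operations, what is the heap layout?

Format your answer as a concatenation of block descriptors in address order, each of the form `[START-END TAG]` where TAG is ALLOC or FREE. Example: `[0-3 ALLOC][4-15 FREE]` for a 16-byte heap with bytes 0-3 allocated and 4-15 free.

Answer: [0-7 FREE][8-14 ALLOC][15-17 FREE]

Derivation:
Op 1: a = malloc(1) -> a = 0; heap: [0-0 ALLOC][1-17 FREE]
Op 2: b = malloc(1) -> b = 1; heap: [0-0 ALLOC][1-1 ALLOC][2-17 FREE]
Op 3: b = realloc(b, 7) -> b = 1; heap: [0-0 ALLOC][1-7 ALLOC][8-17 FREE]
Op 4: c = malloc(4) -> c = 8; heap: [0-0 ALLOC][1-7 ALLOC][8-11 ALLOC][12-17 FREE]
Op 5: free(c) -> (freed c); heap: [0-0 ALLOC][1-7 ALLOC][8-17 FREE]
Op 6: a = realloc(a, 7) -> a = 8; heap: [0-0 FREE][1-7 ALLOC][8-14 ALLOC][15-17 FREE]
Op 7: d = malloc(6) -> d = NULL; heap: [0-0 FREE][1-7 ALLOC][8-14 ALLOC][15-17 FREE]
Op 8: free(b) -> (freed b); heap: [0-7 FREE][8-14 ALLOC][15-17 FREE]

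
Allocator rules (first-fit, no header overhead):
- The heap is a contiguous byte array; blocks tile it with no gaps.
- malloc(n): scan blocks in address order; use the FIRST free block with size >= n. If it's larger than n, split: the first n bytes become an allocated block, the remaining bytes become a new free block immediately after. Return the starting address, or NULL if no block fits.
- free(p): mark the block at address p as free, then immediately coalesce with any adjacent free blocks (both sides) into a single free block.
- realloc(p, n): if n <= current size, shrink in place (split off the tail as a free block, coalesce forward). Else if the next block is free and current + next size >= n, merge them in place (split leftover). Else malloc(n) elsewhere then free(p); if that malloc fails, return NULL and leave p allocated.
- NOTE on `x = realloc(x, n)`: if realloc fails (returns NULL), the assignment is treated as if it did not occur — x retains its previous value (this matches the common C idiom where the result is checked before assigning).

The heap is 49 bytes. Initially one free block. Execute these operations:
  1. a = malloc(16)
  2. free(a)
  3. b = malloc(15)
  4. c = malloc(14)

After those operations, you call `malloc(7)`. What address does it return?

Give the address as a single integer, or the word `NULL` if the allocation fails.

Op 1: a = malloc(16) -> a = 0; heap: [0-15 ALLOC][16-48 FREE]
Op 2: free(a) -> (freed a); heap: [0-48 FREE]
Op 3: b = malloc(15) -> b = 0; heap: [0-14 ALLOC][15-48 FREE]
Op 4: c = malloc(14) -> c = 15; heap: [0-14 ALLOC][15-28 ALLOC][29-48 FREE]
malloc(7): first-fit scan over [0-14 ALLOC][15-28 ALLOC][29-48 FREE] -> 29

Answer: 29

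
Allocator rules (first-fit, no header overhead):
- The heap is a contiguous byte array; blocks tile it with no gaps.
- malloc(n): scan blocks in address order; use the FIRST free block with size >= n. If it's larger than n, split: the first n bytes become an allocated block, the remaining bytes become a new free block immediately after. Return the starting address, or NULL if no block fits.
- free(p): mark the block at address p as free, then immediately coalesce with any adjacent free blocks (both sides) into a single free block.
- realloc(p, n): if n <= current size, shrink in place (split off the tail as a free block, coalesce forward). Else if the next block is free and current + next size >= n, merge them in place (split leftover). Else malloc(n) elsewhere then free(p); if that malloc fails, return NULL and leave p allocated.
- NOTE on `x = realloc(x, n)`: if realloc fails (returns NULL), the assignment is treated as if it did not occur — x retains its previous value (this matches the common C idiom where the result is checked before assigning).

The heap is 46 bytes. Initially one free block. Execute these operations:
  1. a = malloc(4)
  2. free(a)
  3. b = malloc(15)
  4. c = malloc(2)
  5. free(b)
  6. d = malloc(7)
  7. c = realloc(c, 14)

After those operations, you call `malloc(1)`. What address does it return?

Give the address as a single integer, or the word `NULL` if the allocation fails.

Op 1: a = malloc(4) -> a = 0; heap: [0-3 ALLOC][4-45 FREE]
Op 2: free(a) -> (freed a); heap: [0-45 FREE]
Op 3: b = malloc(15) -> b = 0; heap: [0-14 ALLOC][15-45 FREE]
Op 4: c = malloc(2) -> c = 15; heap: [0-14 ALLOC][15-16 ALLOC][17-45 FREE]
Op 5: free(b) -> (freed b); heap: [0-14 FREE][15-16 ALLOC][17-45 FREE]
Op 6: d = malloc(7) -> d = 0; heap: [0-6 ALLOC][7-14 FREE][15-16 ALLOC][17-45 FREE]
Op 7: c = realloc(c, 14) -> c = 15; heap: [0-6 ALLOC][7-14 FREE][15-28 ALLOC][29-45 FREE]
malloc(1): first-fit scan over [0-6 ALLOC][7-14 FREE][15-28 ALLOC][29-45 FREE] -> 7

Answer: 7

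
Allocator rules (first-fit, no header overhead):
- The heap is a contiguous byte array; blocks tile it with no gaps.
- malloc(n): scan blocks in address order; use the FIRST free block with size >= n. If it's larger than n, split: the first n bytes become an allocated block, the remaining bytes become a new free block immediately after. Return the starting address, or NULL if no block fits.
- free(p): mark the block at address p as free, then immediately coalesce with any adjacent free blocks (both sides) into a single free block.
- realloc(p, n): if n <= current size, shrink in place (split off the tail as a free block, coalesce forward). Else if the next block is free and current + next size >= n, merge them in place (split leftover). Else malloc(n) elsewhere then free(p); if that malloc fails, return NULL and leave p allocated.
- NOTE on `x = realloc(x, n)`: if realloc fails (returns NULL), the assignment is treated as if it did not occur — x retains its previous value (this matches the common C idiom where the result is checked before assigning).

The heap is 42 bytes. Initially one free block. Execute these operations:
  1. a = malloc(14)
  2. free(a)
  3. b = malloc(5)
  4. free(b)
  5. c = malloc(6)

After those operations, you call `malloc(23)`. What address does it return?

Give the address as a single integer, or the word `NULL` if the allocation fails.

Op 1: a = malloc(14) -> a = 0; heap: [0-13 ALLOC][14-41 FREE]
Op 2: free(a) -> (freed a); heap: [0-41 FREE]
Op 3: b = malloc(5) -> b = 0; heap: [0-4 ALLOC][5-41 FREE]
Op 4: free(b) -> (freed b); heap: [0-41 FREE]
Op 5: c = malloc(6) -> c = 0; heap: [0-5 ALLOC][6-41 FREE]
malloc(23): first-fit scan over [0-5 ALLOC][6-41 FREE] -> 6

Answer: 6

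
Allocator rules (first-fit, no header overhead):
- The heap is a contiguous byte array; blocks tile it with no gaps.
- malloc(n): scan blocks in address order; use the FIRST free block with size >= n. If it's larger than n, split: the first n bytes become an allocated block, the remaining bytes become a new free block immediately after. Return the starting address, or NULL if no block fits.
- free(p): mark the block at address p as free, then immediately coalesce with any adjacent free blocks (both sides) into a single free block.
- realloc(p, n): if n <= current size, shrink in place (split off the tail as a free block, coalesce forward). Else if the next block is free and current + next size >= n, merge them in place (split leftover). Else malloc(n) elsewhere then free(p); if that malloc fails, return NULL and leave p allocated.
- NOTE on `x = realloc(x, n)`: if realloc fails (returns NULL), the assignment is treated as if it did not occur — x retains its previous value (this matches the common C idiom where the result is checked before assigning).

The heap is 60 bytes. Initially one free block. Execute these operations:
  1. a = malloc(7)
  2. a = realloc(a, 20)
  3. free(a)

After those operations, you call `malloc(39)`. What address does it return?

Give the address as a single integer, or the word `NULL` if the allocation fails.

Answer: 0

Derivation:
Op 1: a = malloc(7) -> a = 0; heap: [0-6 ALLOC][7-59 FREE]
Op 2: a = realloc(a, 20) -> a = 0; heap: [0-19 ALLOC][20-59 FREE]
Op 3: free(a) -> (freed a); heap: [0-59 FREE]
malloc(39): first-fit scan over [0-59 FREE] -> 0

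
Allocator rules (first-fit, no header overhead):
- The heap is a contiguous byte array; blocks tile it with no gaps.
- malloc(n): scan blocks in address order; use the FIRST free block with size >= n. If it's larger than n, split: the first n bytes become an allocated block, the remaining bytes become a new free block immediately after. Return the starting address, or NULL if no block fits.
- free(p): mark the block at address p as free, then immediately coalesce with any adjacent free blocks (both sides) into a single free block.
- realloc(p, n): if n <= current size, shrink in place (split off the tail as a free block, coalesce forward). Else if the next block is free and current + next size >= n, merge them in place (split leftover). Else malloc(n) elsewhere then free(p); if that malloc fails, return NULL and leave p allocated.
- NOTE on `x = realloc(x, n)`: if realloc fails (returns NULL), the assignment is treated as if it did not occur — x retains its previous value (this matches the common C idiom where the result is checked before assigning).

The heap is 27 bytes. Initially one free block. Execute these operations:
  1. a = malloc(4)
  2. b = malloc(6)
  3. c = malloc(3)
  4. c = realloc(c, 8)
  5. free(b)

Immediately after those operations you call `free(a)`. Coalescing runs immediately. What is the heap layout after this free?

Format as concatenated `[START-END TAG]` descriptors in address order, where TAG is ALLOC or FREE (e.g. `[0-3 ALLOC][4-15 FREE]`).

Op 1: a = malloc(4) -> a = 0; heap: [0-3 ALLOC][4-26 FREE]
Op 2: b = malloc(6) -> b = 4; heap: [0-3 ALLOC][4-9 ALLOC][10-26 FREE]
Op 3: c = malloc(3) -> c = 10; heap: [0-3 ALLOC][4-9 ALLOC][10-12 ALLOC][13-26 FREE]
Op 4: c = realloc(c, 8) -> c = 10; heap: [0-3 ALLOC][4-9 ALLOC][10-17 ALLOC][18-26 FREE]
Op 5: free(b) -> (freed b); heap: [0-3 ALLOC][4-9 FREE][10-17 ALLOC][18-26 FREE]
free(a): a = 0 -> block [0-3 ALLOC]; mark free, coalesce with adjacent free neighbors -> [0-9 FREE][10-17 ALLOC][18-26 FREE]

Answer: [0-9 FREE][10-17 ALLOC][18-26 FREE]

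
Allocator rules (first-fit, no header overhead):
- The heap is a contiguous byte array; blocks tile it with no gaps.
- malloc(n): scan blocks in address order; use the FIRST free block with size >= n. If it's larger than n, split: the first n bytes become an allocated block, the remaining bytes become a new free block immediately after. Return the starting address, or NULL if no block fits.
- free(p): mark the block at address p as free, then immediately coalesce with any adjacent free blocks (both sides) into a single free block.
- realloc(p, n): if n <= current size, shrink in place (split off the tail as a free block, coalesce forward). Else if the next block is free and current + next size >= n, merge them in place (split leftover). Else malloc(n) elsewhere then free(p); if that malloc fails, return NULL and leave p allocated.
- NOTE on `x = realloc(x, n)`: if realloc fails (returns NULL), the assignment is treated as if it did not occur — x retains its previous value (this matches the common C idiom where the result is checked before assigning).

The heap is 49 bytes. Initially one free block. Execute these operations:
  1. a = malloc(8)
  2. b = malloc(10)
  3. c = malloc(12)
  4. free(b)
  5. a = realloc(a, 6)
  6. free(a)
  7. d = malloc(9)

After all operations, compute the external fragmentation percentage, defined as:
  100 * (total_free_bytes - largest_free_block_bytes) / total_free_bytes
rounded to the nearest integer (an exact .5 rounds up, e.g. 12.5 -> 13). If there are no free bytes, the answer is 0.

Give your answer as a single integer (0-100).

Op 1: a = malloc(8) -> a = 0; heap: [0-7 ALLOC][8-48 FREE]
Op 2: b = malloc(10) -> b = 8; heap: [0-7 ALLOC][8-17 ALLOC][18-48 FREE]
Op 3: c = malloc(12) -> c = 18; heap: [0-7 ALLOC][8-17 ALLOC][18-29 ALLOC][30-48 FREE]
Op 4: free(b) -> (freed b); heap: [0-7 ALLOC][8-17 FREE][18-29 ALLOC][30-48 FREE]
Op 5: a = realloc(a, 6) -> a = 0; heap: [0-5 ALLOC][6-17 FREE][18-29 ALLOC][30-48 FREE]
Op 6: free(a) -> (freed a); heap: [0-17 FREE][18-29 ALLOC][30-48 FREE]
Op 7: d = malloc(9) -> d = 0; heap: [0-8 ALLOC][9-17 FREE][18-29 ALLOC][30-48 FREE]
Free blocks: [9 19] total_free=28 largest=19 -> 100*(28-19)/28 = 900/28 ≈ 32.143 -> rounds to 32

Answer: 32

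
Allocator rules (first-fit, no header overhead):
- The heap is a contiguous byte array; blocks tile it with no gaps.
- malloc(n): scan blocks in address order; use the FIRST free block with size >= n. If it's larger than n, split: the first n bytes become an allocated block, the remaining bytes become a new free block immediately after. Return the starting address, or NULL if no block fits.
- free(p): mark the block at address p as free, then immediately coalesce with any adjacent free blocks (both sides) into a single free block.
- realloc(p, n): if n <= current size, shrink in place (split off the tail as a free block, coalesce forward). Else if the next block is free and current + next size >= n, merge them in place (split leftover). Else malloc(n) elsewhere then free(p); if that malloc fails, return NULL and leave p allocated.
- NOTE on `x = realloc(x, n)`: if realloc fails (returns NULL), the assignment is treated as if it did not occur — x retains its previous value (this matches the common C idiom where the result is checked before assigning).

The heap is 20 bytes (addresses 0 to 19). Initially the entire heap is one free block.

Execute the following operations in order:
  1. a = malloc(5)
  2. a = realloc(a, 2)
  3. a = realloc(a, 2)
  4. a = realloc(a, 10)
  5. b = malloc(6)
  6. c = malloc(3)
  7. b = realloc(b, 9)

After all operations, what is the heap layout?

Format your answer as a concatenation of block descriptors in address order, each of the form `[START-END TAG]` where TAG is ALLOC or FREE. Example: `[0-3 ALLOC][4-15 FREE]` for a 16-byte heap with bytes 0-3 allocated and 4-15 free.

Answer: [0-9 ALLOC][10-15 ALLOC][16-18 ALLOC][19-19 FREE]

Derivation:
Op 1: a = malloc(5) -> a = 0; heap: [0-4 ALLOC][5-19 FREE]
Op 2: a = realloc(a, 2) -> a = 0; heap: [0-1 ALLOC][2-19 FREE]
Op 3: a = realloc(a, 2) -> a = 0; heap: [0-1 ALLOC][2-19 FREE]
Op 4: a = realloc(a, 10) -> a = 0; heap: [0-9 ALLOC][10-19 FREE]
Op 5: b = malloc(6) -> b = 10; heap: [0-9 ALLOC][10-15 ALLOC][16-19 FREE]
Op 6: c = malloc(3) -> c = 16; heap: [0-9 ALLOC][10-15 ALLOC][16-18 ALLOC][19-19 FREE]
Op 7: b = realloc(b, 9) -> NULL (b unchanged); heap: [0-9 ALLOC][10-15 ALLOC][16-18 ALLOC][19-19 FREE]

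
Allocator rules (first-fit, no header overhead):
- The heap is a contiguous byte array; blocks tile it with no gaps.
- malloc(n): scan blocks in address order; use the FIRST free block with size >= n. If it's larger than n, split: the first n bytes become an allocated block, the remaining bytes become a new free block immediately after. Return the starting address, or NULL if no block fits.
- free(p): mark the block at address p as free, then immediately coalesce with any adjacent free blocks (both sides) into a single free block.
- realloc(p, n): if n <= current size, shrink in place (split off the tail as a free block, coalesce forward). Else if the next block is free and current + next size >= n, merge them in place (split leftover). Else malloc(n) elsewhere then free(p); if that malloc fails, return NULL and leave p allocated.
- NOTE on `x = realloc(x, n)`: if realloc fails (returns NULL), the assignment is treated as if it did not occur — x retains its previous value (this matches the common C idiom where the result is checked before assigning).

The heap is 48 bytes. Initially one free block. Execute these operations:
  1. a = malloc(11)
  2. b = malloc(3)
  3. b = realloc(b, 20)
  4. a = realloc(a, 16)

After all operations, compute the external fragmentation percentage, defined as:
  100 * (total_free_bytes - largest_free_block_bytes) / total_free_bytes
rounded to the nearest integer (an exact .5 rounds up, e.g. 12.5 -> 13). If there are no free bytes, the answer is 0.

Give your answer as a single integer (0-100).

Answer: 8

Derivation:
Op 1: a = malloc(11) -> a = 0; heap: [0-10 ALLOC][11-47 FREE]
Op 2: b = malloc(3) -> b = 11; heap: [0-10 ALLOC][11-13 ALLOC][14-47 FREE]
Op 3: b = realloc(b, 20) -> b = 11; heap: [0-10 ALLOC][11-30 ALLOC][31-47 FREE]
Op 4: a = realloc(a, 16) -> a = 31; heap: [0-10 FREE][11-30 ALLOC][31-46 ALLOC][47-47 FREE]
Free blocks: [11 1] total_free=12 largest=11 -> 100*(12-11)/12 = 100/12 ≈ 8.333 -> rounds to 8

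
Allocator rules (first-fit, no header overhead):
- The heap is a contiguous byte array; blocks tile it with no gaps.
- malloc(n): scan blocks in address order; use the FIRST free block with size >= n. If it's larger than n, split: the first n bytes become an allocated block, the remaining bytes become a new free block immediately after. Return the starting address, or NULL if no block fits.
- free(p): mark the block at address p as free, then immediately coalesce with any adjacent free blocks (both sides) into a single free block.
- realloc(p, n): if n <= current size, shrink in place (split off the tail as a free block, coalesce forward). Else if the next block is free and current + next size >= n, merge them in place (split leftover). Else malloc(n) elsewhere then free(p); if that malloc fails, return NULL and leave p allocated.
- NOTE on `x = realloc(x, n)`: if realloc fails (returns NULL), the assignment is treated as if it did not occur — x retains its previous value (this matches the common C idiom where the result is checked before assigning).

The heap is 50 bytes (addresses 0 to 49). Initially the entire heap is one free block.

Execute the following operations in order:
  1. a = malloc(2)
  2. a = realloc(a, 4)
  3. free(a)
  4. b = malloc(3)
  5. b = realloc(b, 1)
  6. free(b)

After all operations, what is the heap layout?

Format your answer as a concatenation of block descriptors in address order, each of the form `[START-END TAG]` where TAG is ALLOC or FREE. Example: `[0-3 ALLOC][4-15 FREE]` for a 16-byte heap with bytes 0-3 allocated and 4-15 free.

Answer: [0-49 FREE]

Derivation:
Op 1: a = malloc(2) -> a = 0; heap: [0-1 ALLOC][2-49 FREE]
Op 2: a = realloc(a, 4) -> a = 0; heap: [0-3 ALLOC][4-49 FREE]
Op 3: free(a) -> (freed a); heap: [0-49 FREE]
Op 4: b = malloc(3) -> b = 0; heap: [0-2 ALLOC][3-49 FREE]
Op 5: b = realloc(b, 1) -> b = 0; heap: [0-0 ALLOC][1-49 FREE]
Op 6: free(b) -> (freed b); heap: [0-49 FREE]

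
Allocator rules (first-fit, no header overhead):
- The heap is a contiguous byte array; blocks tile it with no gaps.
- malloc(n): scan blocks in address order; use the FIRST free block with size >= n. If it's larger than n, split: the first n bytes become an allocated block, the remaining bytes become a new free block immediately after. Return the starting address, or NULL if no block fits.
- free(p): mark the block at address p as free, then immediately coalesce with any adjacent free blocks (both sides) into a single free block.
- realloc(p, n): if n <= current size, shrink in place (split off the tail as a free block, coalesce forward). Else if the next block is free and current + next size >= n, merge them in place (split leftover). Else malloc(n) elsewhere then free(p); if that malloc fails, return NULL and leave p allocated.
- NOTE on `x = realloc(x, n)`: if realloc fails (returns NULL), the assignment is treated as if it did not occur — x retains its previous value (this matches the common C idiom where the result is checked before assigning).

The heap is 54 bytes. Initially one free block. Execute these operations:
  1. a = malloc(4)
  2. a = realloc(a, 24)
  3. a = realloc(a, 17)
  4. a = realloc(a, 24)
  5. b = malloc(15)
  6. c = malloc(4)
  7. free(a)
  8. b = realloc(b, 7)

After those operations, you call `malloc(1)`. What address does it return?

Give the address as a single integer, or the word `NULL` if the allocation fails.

Answer: 0

Derivation:
Op 1: a = malloc(4) -> a = 0; heap: [0-3 ALLOC][4-53 FREE]
Op 2: a = realloc(a, 24) -> a = 0; heap: [0-23 ALLOC][24-53 FREE]
Op 3: a = realloc(a, 17) -> a = 0; heap: [0-16 ALLOC][17-53 FREE]
Op 4: a = realloc(a, 24) -> a = 0; heap: [0-23 ALLOC][24-53 FREE]
Op 5: b = malloc(15) -> b = 24; heap: [0-23 ALLOC][24-38 ALLOC][39-53 FREE]
Op 6: c = malloc(4) -> c = 39; heap: [0-23 ALLOC][24-38 ALLOC][39-42 ALLOC][43-53 FREE]
Op 7: free(a) -> (freed a); heap: [0-23 FREE][24-38 ALLOC][39-42 ALLOC][43-53 FREE]
Op 8: b = realloc(b, 7) -> b = 24; heap: [0-23 FREE][24-30 ALLOC][31-38 FREE][39-42 ALLOC][43-53 FREE]
malloc(1): first-fit scan over [0-23 FREE][24-30 ALLOC][31-38 FREE][39-42 ALLOC][43-53 FREE] -> 0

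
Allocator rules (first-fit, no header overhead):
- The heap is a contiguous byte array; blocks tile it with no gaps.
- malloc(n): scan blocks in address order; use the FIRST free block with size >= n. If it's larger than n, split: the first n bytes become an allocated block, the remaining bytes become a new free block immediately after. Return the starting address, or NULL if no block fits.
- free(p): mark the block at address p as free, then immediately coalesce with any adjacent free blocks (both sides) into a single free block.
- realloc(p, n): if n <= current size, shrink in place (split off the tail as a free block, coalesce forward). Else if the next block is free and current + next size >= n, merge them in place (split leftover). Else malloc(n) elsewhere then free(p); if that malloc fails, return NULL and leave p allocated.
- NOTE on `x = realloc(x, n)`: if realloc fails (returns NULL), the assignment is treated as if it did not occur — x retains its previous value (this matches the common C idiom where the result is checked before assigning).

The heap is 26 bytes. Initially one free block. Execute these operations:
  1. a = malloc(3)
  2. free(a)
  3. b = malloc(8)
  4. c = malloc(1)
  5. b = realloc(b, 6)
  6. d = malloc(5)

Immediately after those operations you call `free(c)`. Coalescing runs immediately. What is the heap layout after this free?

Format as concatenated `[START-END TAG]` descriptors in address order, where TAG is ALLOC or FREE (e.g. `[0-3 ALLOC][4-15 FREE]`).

Op 1: a = malloc(3) -> a = 0; heap: [0-2 ALLOC][3-25 FREE]
Op 2: free(a) -> (freed a); heap: [0-25 FREE]
Op 3: b = malloc(8) -> b = 0; heap: [0-7 ALLOC][8-25 FREE]
Op 4: c = malloc(1) -> c = 8; heap: [0-7 ALLOC][8-8 ALLOC][9-25 FREE]
Op 5: b = realloc(b, 6) -> b = 0; heap: [0-5 ALLOC][6-7 FREE][8-8 ALLOC][9-25 FREE]
Op 6: d = malloc(5) -> d = 9; heap: [0-5 ALLOC][6-7 FREE][8-8 ALLOC][9-13 ALLOC][14-25 FREE]
free(c): c = 8 -> block [8-8 ALLOC]; mark free, coalesce with adjacent free neighbors -> [0-5 ALLOC][6-8 FREE][9-13 ALLOC][14-25 FREE]

Answer: [0-5 ALLOC][6-8 FREE][9-13 ALLOC][14-25 FREE]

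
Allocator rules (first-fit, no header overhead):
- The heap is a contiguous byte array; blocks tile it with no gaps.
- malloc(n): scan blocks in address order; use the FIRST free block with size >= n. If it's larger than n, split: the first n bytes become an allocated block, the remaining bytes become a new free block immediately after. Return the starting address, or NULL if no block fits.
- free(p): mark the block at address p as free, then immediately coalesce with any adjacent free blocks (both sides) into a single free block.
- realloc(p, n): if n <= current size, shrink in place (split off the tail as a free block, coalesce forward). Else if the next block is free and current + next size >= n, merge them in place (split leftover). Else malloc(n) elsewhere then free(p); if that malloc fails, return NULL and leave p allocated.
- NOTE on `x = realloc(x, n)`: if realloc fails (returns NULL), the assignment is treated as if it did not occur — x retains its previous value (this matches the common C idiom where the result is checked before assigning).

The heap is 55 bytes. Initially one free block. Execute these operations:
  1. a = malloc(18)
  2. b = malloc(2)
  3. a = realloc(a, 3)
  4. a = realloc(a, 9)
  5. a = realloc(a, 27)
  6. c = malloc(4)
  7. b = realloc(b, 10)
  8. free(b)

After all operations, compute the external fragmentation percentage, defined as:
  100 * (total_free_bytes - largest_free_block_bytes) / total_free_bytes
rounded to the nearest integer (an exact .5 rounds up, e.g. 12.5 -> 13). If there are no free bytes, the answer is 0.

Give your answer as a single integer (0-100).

Answer: 33

Derivation:
Op 1: a = malloc(18) -> a = 0; heap: [0-17 ALLOC][18-54 FREE]
Op 2: b = malloc(2) -> b = 18; heap: [0-17 ALLOC][18-19 ALLOC][20-54 FREE]
Op 3: a = realloc(a, 3) -> a = 0; heap: [0-2 ALLOC][3-17 FREE][18-19 ALLOC][20-54 FREE]
Op 4: a = realloc(a, 9) -> a = 0; heap: [0-8 ALLOC][9-17 FREE][18-19 ALLOC][20-54 FREE]
Op 5: a = realloc(a, 27) -> a = 20; heap: [0-17 FREE][18-19 ALLOC][20-46 ALLOC][47-54 FREE]
Op 6: c = malloc(4) -> c = 0; heap: [0-3 ALLOC][4-17 FREE][18-19 ALLOC][20-46 ALLOC][47-54 FREE]
Op 7: b = realloc(b, 10) -> b = 4; heap: [0-3 ALLOC][4-13 ALLOC][14-19 FREE][20-46 ALLOC][47-54 FREE]
Op 8: free(b) -> (freed b); heap: [0-3 ALLOC][4-19 FREE][20-46 ALLOC][47-54 FREE]
Free blocks: [16 8] total_free=24 largest=16 -> 100*(24-16)/24 = 800/24 ≈ 33.333 -> rounds to 33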